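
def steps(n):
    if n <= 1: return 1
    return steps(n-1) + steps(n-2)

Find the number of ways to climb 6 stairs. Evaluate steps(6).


Building up from base cases:
steps(0) = 1
steps(1) = 1
steps(2) = steps(1) + steps(0) = 1 + 1 = 2
steps(3) = steps(2) + steps(1) = 2 + 1 = 3
steps(4) = steps(3) + steps(2) = 3 + 2 = 5
steps(5) = steps(4) + steps(3) = 5 + 3 = 8
steps(6) = steps(5) + steps(4) = 8 + 5 = 13

13


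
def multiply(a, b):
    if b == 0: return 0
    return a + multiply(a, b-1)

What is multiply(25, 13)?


multiply(25, 13) = 25 + multiply(25, 12)
multiply(25, 12) = 25 + multiply(25, 11)
multiply(25, 11) = 25 + multiply(25, 10)
multiply(25, 10) = 25 + multiply(25, 9)
multiply(25, 9) = 25 + multiply(25, 8)
multiply(25, 8) = 25 + multiply(25, 7)
multiply(25, 7) = 25 + multiply(25, 6)
multiply(25, 6) = 25 + multiply(25, 5)
multiply(25, 5) = 25 + multiply(25, 4)
multiply(25, 4) = 25 + multiply(25, 3)
multiply(25, 3) = 25 + multiply(25, 2)
multiply(25, 2) = 25 + multiply(25, 1)
multiply(25, 1) = 25 + multiply(25, 0)
multiply(25, 0) = 0  (base case)
Total: 25 + 25 + 25 + 25 + 25 + 25 + 25 + 25 + 25 + 25 + 25 + 25 + 25 + 0 = 325

325


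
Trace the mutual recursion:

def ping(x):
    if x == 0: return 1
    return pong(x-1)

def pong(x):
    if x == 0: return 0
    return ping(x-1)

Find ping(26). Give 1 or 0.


ping(26) = pong(25)
pong(25) = ping(24)
ping(24) = pong(23)
pong(23) = ping(22)
ping(22) = pong(21)
pong(21) = ping(20)
ping(20) = pong(19)
pong(19) = ping(18)
ping(18) = pong(17)
pong(17) = ping(16)
ping(16) = pong(15)
pong(15) = ping(14)
ping(14) = pong(13)
pong(13) = ping(12)
ping(12) = pong(11)
pong(11) = ping(10)
ping(10) = pong(9)
pong(9) = ping(8)
ping(8) = pong(7)
pong(7) = ping(6)
ping(6) = pong(5)
pong(5) = ping(4)
ping(4) = pong(3)
pong(3) = ping(2)
ping(2) = pong(1)
pong(1) = ping(0)
ping(0) = 1  (base case)
Result: 1

1


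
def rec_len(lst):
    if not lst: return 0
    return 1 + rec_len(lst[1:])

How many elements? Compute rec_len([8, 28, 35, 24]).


rec_len([8, 28, 35, 24]) = 1 + rec_len([28, 35, 24])
rec_len([28, 35, 24]) = 1 + rec_len([35, 24])
rec_len([35, 24]) = 1 + rec_len([24])
rec_len([24]) = 1 + rec_len([])
rec_len([]) = 0  (base case)
Unwinding: 1 + 1 + 1 + 1 + 0 = 4

4


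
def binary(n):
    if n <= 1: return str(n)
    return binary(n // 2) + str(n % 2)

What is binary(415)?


binary(415) = binary(207) + '1'
binary(207) = binary(103) + '1'
binary(103) = binary(51) + '1'
binary(51) = binary(25) + '1'
binary(25) = binary(12) + '1'
binary(12) = binary(6) + '0'
binary(6) = binary(3) + '0'
binary(3) = binary(1) + '1'
binary(1) = '1'  (base case)
Concatenating: '1' + '1' + '0' + '0' + '1' + '1' + '1' + '1' + '1' = '110011111'

110011111


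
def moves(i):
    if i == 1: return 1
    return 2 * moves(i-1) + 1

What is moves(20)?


moves(20) = 2 * moves(19) + 1
moves(19) = 2 * moves(18) + 1
moves(18) = 2 * moves(17) + 1
moves(17) = 2 * moves(16) + 1
moves(16) = 2 * moves(15) + 1
moves(15) = 2 * moves(14) + 1
moves(14) = 2 * moves(13) + 1
moves(13) = 2 * moves(12) + 1
moves(12) = 2 * moves(11) + 1
moves(11) = 2 * moves(10) + 1
moves(10) = 2 * moves(9) + 1
moves(9) = 2 * moves(8) + 1
moves(8) = 2 * moves(7) + 1
moves(7) = 2 * moves(6) + 1
moves(6) = 2 * moves(5) + 1
moves(5) = 2 * moves(4) + 1
moves(4) = 2 * moves(3) + 1
moves(3) = 2 * moves(2) + 1
moves(2) = 2 * moves(1) + 1
moves(1) = 1  (base case)
moves(2) = 2 * 1 + 1 = 3
moves(3) = 2 * 3 + 1 = 7
moves(4) = 2 * 7 + 1 = 15
moves(5) = 2 * 15 + 1 = 31
moves(6) = 2 * 31 + 1 = 63
moves(7) = 2 * 63 + 1 = 127
moves(8) = 2 * 127 + 1 = 255
moves(9) = 2 * 255 + 1 = 511
moves(10) = 2 * 511 + 1 = 1023
moves(11) = 2 * 1023 + 1 = 2047
moves(12) = 2 * 2047 + 1 = 4095
moves(13) = 2 * 4095 + 1 = 8191
moves(14) = 2 * 8191 + 1 = 16383
moves(15) = 2 * 16383 + 1 = 32767
moves(16) = 2 * 32767 + 1 = 65535
moves(17) = 2 * 65535 + 1 = 131071
moves(18) = 2 * 131071 + 1 = 262143
moves(19) = 2 * 262143 + 1 = 524287
moves(20) = 2 * 524287 + 1 = 1048575

1048575


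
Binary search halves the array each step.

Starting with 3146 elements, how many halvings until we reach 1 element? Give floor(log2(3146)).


3146 / 2 = 1573
1573 / 2 = 786
786 / 2 = 393
393 / 2 = 196
196 / 2 = 98
98 / 2 = 49
49 / 2 = 24
24 / 2 = 12
12 / 2 = 6
6 / 2 = 3
3 / 2 = 1
Reached 1 after 11 halvings

11


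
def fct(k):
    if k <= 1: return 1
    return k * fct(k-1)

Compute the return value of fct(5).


fct(5)
= 5 * fct(4)
= 5 * 4 * fct(3)
= 5 * 4 * 3 * fct(2)
= 5 * 4 * 3 * 2 * fct(1)
= 5 * 4 * 3 * 2 * 1
= 120

120


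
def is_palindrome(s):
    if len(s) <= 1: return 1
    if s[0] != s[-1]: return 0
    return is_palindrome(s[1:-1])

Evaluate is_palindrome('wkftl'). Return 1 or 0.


is_palindrome('wkftl'): s[0]='w' != s[-1]='l' -> return 0
Result: 0 (not a palindrome)

0


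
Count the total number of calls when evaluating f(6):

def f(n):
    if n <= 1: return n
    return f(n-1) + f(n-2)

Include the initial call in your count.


Let C(n) = total calls for f(n)
C(0) = 1, C(1) = 1
C(2) = 1 + C(1) + C(0) = 1 + 1 + 1 = 3
C(3) = 1 + C(2) + C(1) = 1 + 3 + 1 = 5
C(4) = 1 + C(3) + C(2) = 1 + 5 + 3 = 9
C(5) = 1 + C(4) + C(3) = 1 + 9 + 5 = 15
C(6) = 1 + C(5) + C(4) = 1 + 15 + 9 = 25

25


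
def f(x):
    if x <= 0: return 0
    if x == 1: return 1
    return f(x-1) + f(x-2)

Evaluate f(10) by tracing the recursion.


Computing f(10) bottom-up:
f(0) = 0
f(1) = 1
f(2) = f(1) + f(0) = 1 + 0 = 1
f(3) = f(2) + f(1) = 1 + 1 = 2
f(4) = f(3) + f(2) = 2 + 1 = 3
f(5) = f(4) + f(3) = 3 + 2 = 5
f(6) = f(5) + f(4) = 5 + 3 = 8
f(7) = f(6) + f(5) = 8 + 5 = 13
f(8) = f(7) + f(6) = 13 + 8 = 21
f(9) = f(8) + f(7) = 21 + 13 = 34
f(10) = f(9) + f(8) = 34 + 21 = 55

55


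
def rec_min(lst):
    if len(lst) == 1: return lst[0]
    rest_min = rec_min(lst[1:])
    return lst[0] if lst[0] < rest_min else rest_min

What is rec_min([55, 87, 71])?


rec_min([55, 87, 71]): compare 55 with rec_min([87, 71])
rec_min([87, 71]): compare 87 with rec_min([71])
rec_min([71]) = 71  (base case)
Compare 87 with 71 -> 71
Compare 55 with 71 -> 55

55


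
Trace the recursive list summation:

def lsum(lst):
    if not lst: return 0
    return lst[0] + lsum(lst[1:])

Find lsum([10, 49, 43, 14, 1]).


lsum([10, 49, 43, 14, 1]) = 10 + lsum([49, 43, 14, 1])
lsum([49, 43, 14, 1]) = 49 + lsum([43, 14, 1])
lsum([43, 14, 1]) = 43 + lsum([14, 1])
lsum([14, 1]) = 14 + lsum([1])
lsum([1]) = 1 + lsum([])
lsum([]) = 0  (base case)
Total: 10 + 49 + 43 + 14 + 1 + 0 = 117

117


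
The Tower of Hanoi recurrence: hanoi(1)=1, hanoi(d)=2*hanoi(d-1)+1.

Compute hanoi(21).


hanoi(21) = 2 * hanoi(20) + 1
hanoi(20) = 2 * hanoi(19) + 1
hanoi(19) = 2 * hanoi(18) + 1
hanoi(18) = 2 * hanoi(17) + 1
hanoi(17) = 2 * hanoi(16) + 1
hanoi(16) = 2 * hanoi(15) + 1
hanoi(15) = 2 * hanoi(14) + 1
hanoi(14) = 2 * hanoi(13) + 1
hanoi(13) = 2 * hanoi(12) + 1
hanoi(12) = 2 * hanoi(11) + 1
hanoi(11) = 2 * hanoi(10) + 1
hanoi(10) = 2 * hanoi(9) + 1
hanoi(9) = 2 * hanoi(8) + 1
hanoi(8) = 2 * hanoi(7) + 1
hanoi(7) = 2 * hanoi(6) + 1
hanoi(6) = 2 * hanoi(5) + 1
hanoi(5) = 2 * hanoi(4) + 1
hanoi(4) = 2 * hanoi(3) + 1
hanoi(3) = 2 * hanoi(2) + 1
hanoi(2) = 2 * hanoi(1) + 1
hanoi(1) = 1  (base case)
hanoi(2) = 2 * 1 + 1 = 3
hanoi(3) = 2 * 3 + 1 = 7
hanoi(4) = 2 * 7 + 1 = 15
hanoi(5) = 2 * 15 + 1 = 31
hanoi(6) = 2 * 31 + 1 = 63
hanoi(7) = 2 * 63 + 1 = 127
hanoi(8) = 2 * 127 + 1 = 255
hanoi(9) = 2 * 255 + 1 = 511
hanoi(10) = 2 * 511 + 1 = 1023
hanoi(11) = 2 * 1023 + 1 = 2047
hanoi(12) = 2 * 2047 + 1 = 4095
hanoi(13) = 2 * 4095 + 1 = 8191
hanoi(14) = 2 * 8191 + 1 = 16383
hanoi(15) = 2 * 16383 + 1 = 32767
hanoi(16) = 2 * 32767 + 1 = 65535
hanoi(17) = 2 * 65535 + 1 = 131071
hanoi(18) = 2 * 131071 + 1 = 262143
hanoi(19) = 2 * 262143 + 1 = 524287
hanoi(20) = 2 * 524287 + 1 = 1048575
hanoi(21) = 2 * 1048575 + 1 = 2097151

2097151


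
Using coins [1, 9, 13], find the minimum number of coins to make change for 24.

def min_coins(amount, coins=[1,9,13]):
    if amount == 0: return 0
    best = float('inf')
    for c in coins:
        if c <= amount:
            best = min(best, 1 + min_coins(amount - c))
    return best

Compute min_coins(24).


Building up with DP:
min_coins(0) = 0
min_coins(1) = min(1+min_coins(0)=1+0=1) = 1
min_coins(2) = min(1+min_coins(1)=1+1=2) = 2
min_coins(3) = min(1+min_coins(2)=1+2=3) = 3
min_coins(4) = min(1+min_coins(3)=1+3=4) = 4
min_coins(5) = min(1+min_coins(4)=1+4=5) = 5
min_coins(6) = min(1+min_coins(5)=1+5=6) = 6
min_coins(7) = min(1+min_coins(6)=1+6=7) = 7
min_coins(8) = min(1+min_coins(7)=1+7=8) = 8
min_coins(9) = min(1+min_coins(8)=1+8=9, 1+min_coins(0)=1+0=1) = 1
min_coins(10) = min(1+min_coins(9)=1+1=2, 1+min_coins(1)=1+1=2) = 2
min_coins(11) = min(1+min_coins(10)=1+2=3, 1+min_coins(2)=1+2=3) = 3
min_coins(12) = min(1+min_coins(11)=1+3=4, 1+min_coins(3)=1+3=4) = 4
min_coins(13) = min(1+min_coins(12)=1+4=5, 1+min_coins(4)=1+4=5, 1+min_coins(0)=1+0=1) = 1
min_coins(14) = min(1+min_coins(13)=1+1=2, 1+min_coins(5)=1+5=6, 1+min_coins(1)=1+1=2) = 2
min_coins(15) = min(1+min_coins(14)=1+2=3, 1+min_coins(6)=1+6=7, 1+min_coins(2)=1+2=3) = 3
min_coins(16) = min(1+min_coins(15)=1+3=4, 1+min_coins(7)=1+7=8, 1+min_coins(3)=1+3=4) = 4
min_coins(17) = min(1+min_coins(16)=1+4=5, 1+min_coins(8)=1+8=9, 1+min_coins(4)=1+4=5) = 5
min_coins(18) = min(1+min_coins(17)=1+5=6, 1+min_coins(9)=1+1=2, 1+min_coins(5)=1+5=6) = 2
min_coins(19) = min(1+min_coins(18)=1+2=3, 1+min_coins(10)=1+2=3, 1+min_coins(6)=1+6=7) = 3
min_coins(20) = min(1+min_coins(19)=1+3=4, 1+min_coins(11)=1+3=4, 1+min_coins(7)=1+7=8) = 4
min_coins(21) = min(1+min_coins(20)=1+4=5, 1+min_coins(12)=1+4=5, 1+min_coins(8)=1+8=9) = 5
min_coins(22) = min(1+min_coins(21)=1+5=6, 1+min_coins(13)=1+1=2, 1+min_coins(9)=1+1=2) = 2
min_coins(23) = min(1+min_coins(22)=1+2=3, 1+min_coins(14)=1+2=3, 1+min_coins(10)=1+2=3) = 3
min_coins(24) = min(1+min_coins(23)=1+3=4, 1+min_coins(15)=1+3=4, 1+min_coins(11)=1+3=4) = 4

4


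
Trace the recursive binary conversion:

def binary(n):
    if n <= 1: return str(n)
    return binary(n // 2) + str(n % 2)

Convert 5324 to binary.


binary(5324) = binary(2662) + '0'
binary(2662) = binary(1331) + '0'
binary(1331) = binary(665) + '1'
binary(665) = binary(332) + '1'
binary(332) = binary(166) + '0'
binary(166) = binary(83) + '0'
binary(83) = binary(41) + '1'
binary(41) = binary(20) + '1'
binary(20) = binary(10) + '0'
binary(10) = binary(5) + '0'
binary(5) = binary(2) + '1'
binary(2) = binary(1) + '0'
binary(1) = '1'  (base case)
Concatenating: '1' + '0' + '1' + '0' + '0' + '1' + '1' + '0' + '0' + '1' + '1' + '0' + '0' = '1010011001100'

1010011001100


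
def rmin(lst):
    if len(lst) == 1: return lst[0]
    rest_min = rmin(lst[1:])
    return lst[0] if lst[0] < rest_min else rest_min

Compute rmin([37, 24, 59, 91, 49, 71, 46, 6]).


rmin([37, 24, 59, 91, 49, 71, 46, 6]): compare 37 with rmin([24, 59, 91, 49, 71, 46, 6])
rmin([24, 59, 91, 49, 71, 46, 6]): compare 24 with rmin([59, 91, 49, 71, 46, 6])
rmin([59, 91, 49, 71, 46, 6]): compare 59 with rmin([91, 49, 71, 46, 6])
rmin([91, 49, 71, 46, 6]): compare 91 with rmin([49, 71, 46, 6])
rmin([49, 71, 46, 6]): compare 49 with rmin([71, 46, 6])
rmin([71, 46, 6]): compare 71 with rmin([46, 6])
rmin([46, 6]): compare 46 with rmin([6])
rmin([6]) = 6  (base case)
Compare 46 with 6 -> 6
Compare 71 with 6 -> 6
Compare 49 with 6 -> 6
Compare 91 with 6 -> 6
Compare 59 with 6 -> 6
Compare 24 with 6 -> 6
Compare 37 with 6 -> 6

6


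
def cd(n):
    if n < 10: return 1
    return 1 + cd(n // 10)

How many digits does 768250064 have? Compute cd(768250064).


cd(768250064) = 1 + cd(76825006)
cd(76825006) = 1 + cd(7682500)
cd(7682500) = 1 + cd(768250)
cd(768250) = 1 + cd(76825)
cd(76825) = 1 + cd(7682)
cd(7682) = 1 + cd(768)
cd(768) = 1 + cd(76)
cd(76) = 1 + cd(7)
cd(7) = 1  (base case: 7 < 10)
Unwinding: 1 + 1 + 1 + 1 + 1 + 1 + 1 + 1 + 1 = 9

9


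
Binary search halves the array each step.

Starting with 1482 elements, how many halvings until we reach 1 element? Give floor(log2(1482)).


1482 / 2 = 741
741 / 2 = 370
370 / 2 = 185
185 / 2 = 92
92 / 2 = 46
46 / 2 = 23
23 / 2 = 11
11 / 2 = 5
5 / 2 = 2
2 / 2 = 1
Reached 1 after 10 halvings

10


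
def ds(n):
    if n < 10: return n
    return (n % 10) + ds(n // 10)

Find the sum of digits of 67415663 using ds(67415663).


ds(67415663) = 3 + ds(6741566)
ds(6741566) = 6 + ds(674156)
ds(674156) = 6 + ds(67415)
ds(67415) = 5 + ds(6741)
ds(6741) = 1 + ds(674)
ds(674) = 4 + ds(67)
ds(67) = 7 + ds(6)
ds(6) = 6  (base case)
Total: 3 + 6 + 6 + 5 + 1 + 4 + 7 + 6 = 38

38


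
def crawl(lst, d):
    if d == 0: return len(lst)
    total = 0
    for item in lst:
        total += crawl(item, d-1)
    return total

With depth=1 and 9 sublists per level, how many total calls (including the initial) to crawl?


At depth 0 (root): 1 call
At depth 1: each of 1 parents calls crawl on 9 children = 9 calls
Total: 1 + 9 = 10

10


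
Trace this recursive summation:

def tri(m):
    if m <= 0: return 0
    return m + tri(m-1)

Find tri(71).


tri(71)
= 71 + 70 + 69 + 68 + 67 + 66 + 65 + 64 + 63 + 62 + 61 + 60 + 59 + 58 + 57 + 56 + 55 + 54 + 53 + 52 + 51 + 50 + 49 + 48 + 47 + 46 + 45 + 44 + 43 + 42 + 41 + 40 + 39 + 38 + 37 + 36 + 35 + 34 + 33 + 32 + 31 + 30 + 29 + 28 + 27 + 26 + 25 + 24 + 23 + 22 + 21 + 20 + 19 + 18 + 17 + 16 + 15 + 14 + 13 + 12 + 11 + 10 + 9 + 8 + 7 + 6 + 5 + 4 + 3 + 2 + 1 + tri(0)
= 71 + 70 + 69 + 68 + 67 + 66 + 65 + 64 + 63 + 62 + 61 + 60 + 59 + 58 + 57 + 56 + 55 + 54 + 53 + 52 + 51 + 50 + 49 + 48 + 47 + 46 + 45 + 44 + 43 + 42 + 41 + 40 + 39 + 38 + 37 + 36 + 35 + 34 + 33 + 32 + 31 + 30 + 29 + 28 + 27 + 26 + 25 + 24 + 23 + 22 + 21 + 20 + 19 + 18 + 17 + 16 + 15 + 14 + 13 + 12 + 11 + 10 + 9 + 8 + 7 + 6 + 5 + 4 + 3 + 2 + 1 + 0
= 2556

2556


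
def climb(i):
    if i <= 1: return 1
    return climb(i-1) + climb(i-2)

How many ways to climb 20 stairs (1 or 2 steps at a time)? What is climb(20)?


Building up from base cases:
climb(0) = 1
climb(1) = 1
climb(2) = climb(1) + climb(0) = 1 + 1 = 2
climb(3) = climb(2) + climb(1) = 2 + 1 = 3
climb(4) = climb(3) + climb(2) = 3 + 2 = 5
climb(5) = climb(4) + climb(3) = 5 + 3 = 8
climb(6) = climb(5) + climb(4) = 8 + 5 = 13
climb(7) = climb(6) + climb(5) = 13 + 8 = 21
climb(8) = climb(7) + climb(6) = 21 + 13 = 34
climb(9) = climb(8) + climb(7) = 34 + 21 = 55
climb(10) = climb(9) + climb(8) = 55 + 34 = 89
climb(11) = climb(10) + climb(9) = 89 + 55 = 144
climb(12) = climb(11) + climb(10) = 144 + 89 = 233
climb(13) = climb(12) + climb(11) = 233 + 144 = 377
climb(14) = climb(13) + climb(12) = 377 + 233 = 610
climb(15) = climb(14) + climb(13) = 610 + 377 = 987
climb(16) = climb(15) + climb(14) = 987 + 610 = 1597
climb(17) = climb(16) + climb(15) = 1597 + 987 = 2584
climb(18) = climb(17) + climb(16) = 2584 + 1597 = 4181
climb(19) = climb(18) + climb(17) = 4181 + 2584 = 6765
climb(20) = climb(19) + climb(18) = 6765 + 4181 = 10946

10946


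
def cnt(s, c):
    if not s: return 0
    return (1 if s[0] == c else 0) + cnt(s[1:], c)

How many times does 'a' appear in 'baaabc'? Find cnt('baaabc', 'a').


s[0]='b' != 'a' -> 0
s[0]='a' == 'a' -> 1
s[0]='a' == 'a' -> 1
s[0]='a' == 'a' -> 1
s[0]='b' != 'a' -> 0
s[0]='c' != 'a' -> 0
Sum: 0 + 1 + 1 + 1 + 0 + 0 = 3

3


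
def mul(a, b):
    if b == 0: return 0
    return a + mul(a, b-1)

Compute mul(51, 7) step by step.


mul(51, 7) = 51 + mul(51, 6)
mul(51, 6) = 51 + mul(51, 5)
mul(51, 5) = 51 + mul(51, 4)
mul(51, 4) = 51 + mul(51, 3)
mul(51, 3) = 51 + mul(51, 2)
mul(51, 2) = 51 + mul(51, 1)
mul(51, 1) = 51 + mul(51, 0)
mul(51, 0) = 0  (base case)
Total: 51 + 51 + 51 + 51 + 51 + 51 + 51 + 0 = 357

357


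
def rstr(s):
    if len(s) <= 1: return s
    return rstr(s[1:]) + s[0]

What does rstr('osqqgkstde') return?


rstr('osqqgkstde') = rstr('sqqgkstde') + 'o'
rstr('sqqgkstde') = rstr('qqgkstde') + 's'
rstr('qqgkstde') = rstr('qgkstde') + 'q'
rstr('qgkstde') = rstr('gkstde') + 'q'
rstr('gkstde') = rstr('kstde') + 'g'
rstr('kstde') = rstr('stde') + 'k'
rstr('stde') = rstr('tde') + 's'
rstr('tde') = rstr('de') + 't'
rstr('de') = rstr('e') + 'd'
rstr('e') = 'e'  (base case)
Concatenating: 'e' + 'd' + 't' + 's' + 'k' + 'g' + 'q' + 'q' + 's' + 'o' = 'edtskgqqso'

edtskgqqso


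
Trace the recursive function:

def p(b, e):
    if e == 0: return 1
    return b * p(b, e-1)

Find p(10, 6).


p(10, 6)
= 10 * p(10, 5)
= 10 * 10 * p(10, 4)
= 10 * 10 * 10 * p(10, 3)
= 10 * 10 * 10 * 10 * p(10, 2)
= 10 * 10 * 10 * 10 * 10 * p(10, 1)
= 10 * 10 * 10 * 10 * 10 * 10 * p(10, 0)
= 10 * 10 * 10 * 10 * 10 * 10 * 1
= 1000000

1000000


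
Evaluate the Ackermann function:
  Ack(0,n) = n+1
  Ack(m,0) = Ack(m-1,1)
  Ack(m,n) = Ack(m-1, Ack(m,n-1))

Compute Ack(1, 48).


Ack(1, 48) = Ack(0, Ack(1, 47))
  Ack(1, 47) = Ack(0, Ack(1, 46))
    Ack(1, 46) = Ack(0, Ack(1, 45))
      Ack(1, 45) = Ack(0, Ack(1, 44))
        Ack(1, 44) = Ack(0, Ack(1, 43))
          Ack(1, 43) = Ack(0, Ack(1, 42))
          Ack(1, 42) = Ack(0, Ack(1, 41))
          Ack(1, 41) = Ack(0, Ack(1, 40))
          Ack(1, 40) = Ack(0, Ack(1, 39))
          Ack(1, 39) = Ack(0, Ack(1, 38))
          Ack(1, 38) = Ack(0, Ack(1, 37))
          Ack(1, 37) = Ack(0, Ack(1, 36))
          Ack(1, 36) = Ack(0, Ack(1, 35))
          Ack(1, 35) = Ack(0, Ack(1, 34))
          Ack(1, 34) = Ack(0, Ack(1, 33))
          Ack(1, 33) = Ack(0, Ack(1, 32))
          Ack(1, 32) = Ack(0, Ack(1, 31))
          Ack(1, 31) = Ack(0, Ack(1, 30))
          Ack(1, 30) = Ack(0, Ack(1, 29))
          Ack(1, 29) = Ack(0, Ack(1, 28))
          Ack(1, 28) = Ack(0, Ack(1, 27))
          Ack(1, 27) = Ack(0, Ack(1, 26))
          Ack(1, 26) = Ack(0, Ack(1, 25))
          Ack(1, 25) = Ack(0, Ack(1, 24))
          Ack(1, 24) = Ack(0, Ack(1, 23))
... (trace truncated)
Result: Ack(1, 48) = 50

50


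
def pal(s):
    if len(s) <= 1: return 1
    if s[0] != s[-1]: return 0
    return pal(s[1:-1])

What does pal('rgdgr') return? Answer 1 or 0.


pal('rgdgr'): s[0]='r' == s[-1]='r' -> check pal('gdg')
pal('gdg'): s[0]='g' == s[-1]='g' -> check pal('d')
pal('d'): len <= 1 -> return 1  (base case)
Result: 1 (palindrome)

1


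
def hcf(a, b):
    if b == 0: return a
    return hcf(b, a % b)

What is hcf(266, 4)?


hcf(266, 4) = hcf(4, 2)
hcf(4, 2) = hcf(2, 0)
hcf(2, 0) = 2  (base case)

2


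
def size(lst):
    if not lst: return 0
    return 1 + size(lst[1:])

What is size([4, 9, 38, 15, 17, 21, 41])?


size([4, 9, 38, 15, 17, 21, 41]) = 1 + size([9, 38, 15, 17, 21, 41])
size([9, 38, 15, 17, 21, 41]) = 1 + size([38, 15, 17, 21, 41])
size([38, 15, 17, 21, 41]) = 1 + size([15, 17, 21, 41])
size([15, 17, 21, 41]) = 1 + size([17, 21, 41])
size([17, 21, 41]) = 1 + size([21, 41])
size([21, 41]) = 1 + size([41])
size([41]) = 1 + size([])
size([]) = 0  (base case)
Unwinding: 1 + 1 + 1 + 1 + 1 + 1 + 1 + 0 = 7

7


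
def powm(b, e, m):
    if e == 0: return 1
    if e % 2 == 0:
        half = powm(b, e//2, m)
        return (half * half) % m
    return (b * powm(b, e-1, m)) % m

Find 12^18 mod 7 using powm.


powm(12, 18, 7): e is even, compute powm(12, 9, 7)
  powm(12, 9, 7): e is odd, compute powm(12, 8, 7)
    powm(12, 8, 7): e is even, compute powm(12, 4, 7)
      powm(12, 4, 7): e is even, compute powm(12, 2, 7)
        powm(12, 2, 7): e is even, compute powm(12, 1, 7)
          powm(12, 1, 7): e is odd, compute powm(12, 0, 7)
          powm(12, 0, 7) = 1
          (12 * 1) % 7 = 5
        half=5, (5*5) % 7 = 4
      half=4, (4*4) % 7 = 2
    half=2, (2*2) % 7 = 4
  (12 * 4) % 7 = 6
half=6, (6*6) % 7 = 1

1


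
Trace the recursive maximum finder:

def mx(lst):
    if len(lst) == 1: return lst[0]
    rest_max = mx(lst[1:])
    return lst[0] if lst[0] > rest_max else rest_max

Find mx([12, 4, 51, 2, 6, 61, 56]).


mx([12, 4, 51, 2, 6, 61, 56]): compare 12 with mx([4, 51, 2, 6, 61, 56])
mx([4, 51, 2, 6, 61, 56]): compare 4 with mx([51, 2, 6, 61, 56])
mx([51, 2, 6, 61, 56]): compare 51 with mx([2, 6, 61, 56])
mx([2, 6, 61, 56]): compare 2 with mx([6, 61, 56])
mx([6, 61, 56]): compare 6 with mx([61, 56])
mx([61, 56]): compare 61 with mx([56])
mx([56]) = 56  (base case)
Compare 61 with 56 -> 61
Compare 6 with 61 -> 61
Compare 2 with 61 -> 61
Compare 51 with 61 -> 61
Compare 4 with 61 -> 61
Compare 12 with 61 -> 61

61


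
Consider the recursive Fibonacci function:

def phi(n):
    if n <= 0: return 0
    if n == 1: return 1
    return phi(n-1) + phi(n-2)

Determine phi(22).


Computing phi(22) bottom-up:
phi(0) = 0
phi(1) = 1
phi(2) = phi(1) + phi(0) = 1 + 0 = 1
phi(3) = phi(2) + phi(1) = 1 + 1 = 2
phi(4) = phi(3) + phi(2) = 2 + 1 = 3
phi(5) = phi(4) + phi(3) = 3 + 2 = 5
phi(6) = phi(5) + phi(4) = 5 + 3 = 8
phi(7) = phi(6) + phi(5) = 8 + 5 = 13
phi(8) = phi(7) + phi(6) = 13 + 8 = 21
phi(9) = phi(8) + phi(7) = 21 + 13 = 34
phi(10) = phi(9) + phi(8) = 34 + 21 = 55
phi(11) = phi(10) + phi(9) = 55 + 34 = 89
phi(12) = phi(11) + phi(10) = 89 + 55 = 144
phi(13) = phi(12) + phi(11) = 144 + 89 = 233
phi(14) = phi(13) + phi(12) = 233 + 144 = 377
phi(15) = phi(14) + phi(13) = 377 + 233 = 610
phi(16) = phi(15) + phi(14) = 610 + 377 = 987
phi(17) = phi(16) + phi(15) = 987 + 610 = 1597
phi(18) = phi(17) + phi(16) = 1597 + 987 = 2584
phi(19) = phi(18) + phi(17) = 2584 + 1597 = 4181
phi(20) = phi(19) + phi(18) = 4181 + 2584 = 6765
phi(21) = phi(20) + phi(19) = 6765 + 4181 = 10946
phi(22) = phi(21) + phi(20) = 10946 + 6765 = 17711

17711


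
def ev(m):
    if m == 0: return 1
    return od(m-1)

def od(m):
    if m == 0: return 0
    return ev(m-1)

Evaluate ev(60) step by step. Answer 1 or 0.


ev(60) = od(59)
od(59) = ev(58)
ev(58) = od(57)
od(57) = ev(56)
ev(56) = od(55)
od(55) = ev(54)
ev(54) = od(53)
od(53) = ev(52)
ev(52) = od(51)
od(51) = ev(50)
ev(50) = od(49)
od(49) = ev(48)
ev(48) = od(47)
od(47) = ev(46)
ev(46) = od(45)
od(45) = ev(44)
ev(44) = od(43)
od(43) = ev(42)
ev(42) = od(41)
od(41) = ev(40)
ev(40) = od(39)
od(39) = ev(38)
ev(38) = od(37)
od(37) = ev(36)
ev(36) = od(35)
od(35) = ev(34)
ev(34) = od(33)
od(33) = ev(32)
ev(32) = od(31)
od(31) = ev(30)
ev(30) = od(29)
od(29) = ev(28)
ev(28) = od(27)
od(27) = ev(26)
ev(26) = od(25)
od(25) = ev(24)
ev(24) = od(23)
od(23) = ev(22)
ev(22) = od(21)
od(21) = ev(20)
ev(20) = od(19)
od(19) = ev(18)
ev(18) = od(17)
od(17) = ev(16)
ev(16) = od(15)
od(15) = ev(14)
ev(14) = od(13)
od(13) = ev(12)
ev(12) = od(11)
od(11) = ev(10)
ev(10) = od(9)
od(9) = ev(8)
ev(8) = od(7)
od(7) = ev(6)
ev(6) = od(5)
od(5) = ev(4)
ev(4) = od(3)
od(3) = ev(2)
ev(2) = od(1)
od(1) = ev(0)
ev(0) = 1  (base case)
Result: 1

1


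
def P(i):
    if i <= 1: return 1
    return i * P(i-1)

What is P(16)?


P(16)
= 16 * P(15)
= 16 * 15 * P(14)
= 16 * 15 * 14 * P(13)
= 16 * 15 * 14 * 13 * P(12)
= 16 * 15 * 14 * 13 * 12 * P(11)
= 16 * 15 * 14 * 13 * 12 * 11 * P(10)
= 16 * 15 * 14 * 13 * 12 * 11 * 10 * P(9)
= 16 * 15 * 14 * 13 * 12 * 11 * 10 * 9 * P(8)
= 16 * 15 * 14 * 13 * 12 * 11 * 10 * 9 * 8 * P(7)
= 16 * 15 * 14 * 13 * 12 * 11 * 10 * 9 * 8 * 7 * P(6)
= 16 * 15 * 14 * 13 * 12 * 11 * 10 * 9 * 8 * 7 * 6 * P(5)
= 16 * 15 * 14 * 13 * 12 * 11 * 10 * 9 * 8 * 7 * 6 * 5 * P(4)
= 16 * 15 * 14 * 13 * 12 * 11 * 10 * 9 * 8 * 7 * 6 * 5 * 4 * P(3)
= 16 * 15 * 14 * 13 * 12 * 11 * 10 * 9 * 8 * 7 * 6 * 5 * 4 * 3 * P(2)
= 16 * 15 * 14 * 13 * 12 * 11 * 10 * 9 * 8 * 7 * 6 * 5 * 4 * 3 * 2 * P(1)
= 16 * 15 * 14 * 13 * 12 * 11 * 10 * 9 * 8 * 7 * 6 * 5 * 4 * 3 * 2 * 1
= 20922789888000

20922789888000


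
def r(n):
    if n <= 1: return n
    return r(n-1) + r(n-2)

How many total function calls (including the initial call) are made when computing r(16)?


Let C(n) = total calls for r(n)
C(0) = 1, C(1) = 1
C(2) = 1 + C(1) + C(0) = 1 + 1 + 1 = 3
C(3) = 1 + C(2) + C(1) = 1 + 3 + 1 = 5
C(4) = 1 + C(3) + C(2) = 1 + 5 + 3 = 9
C(5) = 1 + C(4) + C(3) = 1 + 9 + 5 = 15
C(6) = 1 + C(5) + C(4) = 1 + 15 + 9 = 25
C(7) = 1 + C(6) + C(5) = 1 + 25 + 15 = 41
C(8) = 1 + C(7) + C(6) = 1 + 41 + 25 = 67
C(9) = 1 + C(8) + C(7) = 1 + 67 + 41 = 109
C(10) = 1 + C(9) + C(8) = 1 + 109 + 67 = 177
C(11) = 1 + C(10) + C(9) = 1 + 177 + 109 = 287
C(12) = 1 + C(11) + C(10) = 1 + 287 + 177 = 465
C(13) = 1 + C(12) + C(11) = 1 + 465 + 287 = 753
C(14) = 1 + C(13) + C(12) = 1 + 753 + 465 = 1219
C(15) = 1 + C(14) + C(13) = 1 + 1219 + 753 = 1973
C(16) = 1 + C(15) + C(14) = 1 + 1973 + 1219 = 3193

3193


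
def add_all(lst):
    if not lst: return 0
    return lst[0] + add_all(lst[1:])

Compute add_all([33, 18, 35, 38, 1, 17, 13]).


add_all([33, 18, 35, 38, 1, 17, 13]) = 33 + add_all([18, 35, 38, 1, 17, 13])
add_all([18, 35, 38, 1, 17, 13]) = 18 + add_all([35, 38, 1, 17, 13])
add_all([35, 38, 1, 17, 13]) = 35 + add_all([38, 1, 17, 13])
add_all([38, 1, 17, 13]) = 38 + add_all([1, 17, 13])
add_all([1, 17, 13]) = 1 + add_all([17, 13])
add_all([17, 13]) = 17 + add_all([13])
add_all([13]) = 13 + add_all([])
add_all([]) = 0  (base case)
Total: 33 + 18 + 35 + 38 + 1 + 17 + 13 + 0 = 155

155


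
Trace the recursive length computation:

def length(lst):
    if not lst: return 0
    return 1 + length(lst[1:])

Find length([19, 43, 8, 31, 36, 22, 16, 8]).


length([19, 43, 8, 31, 36, 22, 16, 8]) = 1 + length([43, 8, 31, 36, 22, 16, 8])
length([43, 8, 31, 36, 22, 16, 8]) = 1 + length([8, 31, 36, 22, 16, 8])
length([8, 31, 36, 22, 16, 8]) = 1 + length([31, 36, 22, 16, 8])
length([31, 36, 22, 16, 8]) = 1 + length([36, 22, 16, 8])
length([36, 22, 16, 8]) = 1 + length([22, 16, 8])
length([22, 16, 8]) = 1 + length([16, 8])
length([16, 8]) = 1 + length([8])
length([8]) = 1 + length([])
length([]) = 0  (base case)
Unwinding: 1 + 1 + 1 + 1 + 1 + 1 + 1 + 1 + 0 = 8

8


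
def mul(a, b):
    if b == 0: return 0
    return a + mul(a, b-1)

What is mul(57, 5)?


mul(57, 5) = 57 + mul(57, 4)
mul(57, 4) = 57 + mul(57, 3)
mul(57, 3) = 57 + mul(57, 2)
mul(57, 2) = 57 + mul(57, 1)
mul(57, 1) = 57 + mul(57, 0)
mul(57, 0) = 0  (base case)
Total: 57 + 57 + 57 + 57 + 57 + 0 = 285

285


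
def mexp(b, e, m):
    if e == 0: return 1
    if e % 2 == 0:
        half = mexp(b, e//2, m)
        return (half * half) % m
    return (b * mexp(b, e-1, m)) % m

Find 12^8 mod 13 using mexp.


mexp(12, 8, 13): e is even, compute mexp(12, 4, 13)
  mexp(12, 4, 13): e is even, compute mexp(12, 2, 13)
    mexp(12, 2, 13): e is even, compute mexp(12, 1, 13)
      mexp(12, 1, 13): e is odd, compute mexp(12, 0, 13)
        mexp(12, 0, 13) = 1
      (12 * 1) % 13 = 12
    half=12, (12*12) % 13 = 1
  half=1, (1*1) % 13 = 1
half=1, (1*1) % 13 = 1

1


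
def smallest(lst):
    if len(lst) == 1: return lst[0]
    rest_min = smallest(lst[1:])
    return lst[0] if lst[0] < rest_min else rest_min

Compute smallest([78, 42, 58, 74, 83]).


smallest([78, 42, 58, 74, 83]): compare 78 with smallest([42, 58, 74, 83])
smallest([42, 58, 74, 83]): compare 42 with smallest([58, 74, 83])
smallest([58, 74, 83]): compare 58 with smallest([74, 83])
smallest([74, 83]): compare 74 with smallest([83])
smallest([83]) = 83  (base case)
Compare 74 with 83 -> 74
Compare 58 with 74 -> 58
Compare 42 with 58 -> 42
Compare 78 with 42 -> 42

42


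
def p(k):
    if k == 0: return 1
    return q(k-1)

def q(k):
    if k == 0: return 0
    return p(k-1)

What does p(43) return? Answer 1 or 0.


p(43) = q(42)
q(42) = p(41)
p(41) = q(40)
q(40) = p(39)
p(39) = q(38)
q(38) = p(37)
p(37) = q(36)
q(36) = p(35)
p(35) = q(34)
q(34) = p(33)
p(33) = q(32)
q(32) = p(31)
p(31) = q(30)
q(30) = p(29)
p(29) = q(28)
q(28) = p(27)
p(27) = q(26)
q(26) = p(25)
p(25) = q(24)
q(24) = p(23)
p(23) = q(22)
q(22) = p(21)
p(21) = q(20)
q(20) = p(19)
p(19) = q(18)
q(18) = p(17)
p(17) = q(16)
q(16) = p(15)
p(15) = q(14)
q(14) = p(13)
p(13) = q(12)
q(12) = p(11)
p(11) = q(10)
q(10) = p(9)
p(9) = q(8)
q(8) = p(7)
p(7) = q(6)
q(6) = p(5)
p(5) = q(4)
q(4) = p(3)
p(3) = q(2)
q(2) = p(1)
p(1) = q(0)
q(0) = 0  (base case)
Result: 0

0


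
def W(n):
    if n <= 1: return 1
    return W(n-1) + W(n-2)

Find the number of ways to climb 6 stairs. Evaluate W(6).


Building up from base cases:
W(0) = 1
W(1) = 1
W(2) = W(1) + W(0) = 1 + 1 = 2
W(3) = W(2) + W(1) = 2 + 1 = 3
W(4) = W(3) + W(2) = 3 + 2 = 5
W(5) = W(4) + W(3) = 5 + 3 = 8
W(6) = W(5) + W(4) = 8 + 5 = 13

13


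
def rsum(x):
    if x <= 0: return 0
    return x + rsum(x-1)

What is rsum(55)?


rsum(55)
= 55 + 54 + 53 + 52 + 51 + 50 + 49 + 48 + 47 + 46 + 45 + 44 + 43 + 42 + 41 + 40 + 39 + 38 + 37 + 36 + 35 + 34 + 33 + 32 + 31 + 30 + 29 + 28 + 27 + 26 + 25 + 24 + 23 + 22 + 21 + 20 + 19 + 18 + 17 + 16 + 15 + 14 + 13 + 12 + 11 + 10 + 9 + 8 + 7 + 6 + 5 + 4 + 3 + 2 + 1 + rsum(0)
= 55 + 54 + 53 + 52 + 51 + 50 + 49 + 48 + 47 + 46 + 45 + 44 + 43 + 42 + 41 + 40 + 39 + 38 + 37 + 36 + 35 + 34 + 33 + 32 + 31 + 30 + 29 + 28 + 27 + 26 + 25 + 24 + 23 + 22 + 21 + 20 + 19 + 18 + 17 + 16 + 15 + 14 + 13 + 12 + 11 + 10 + 9 + 8 + 7 + 6 + 5 + 4 + 3 + 2 + 1 + 0
= 1540

1540


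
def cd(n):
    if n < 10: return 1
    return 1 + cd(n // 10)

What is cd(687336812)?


cd(687336812) = 1 + cd(68733681)
cd(68733681) = 1 + cd(6873368)
cd(6873368) = 1 + cd(687336)
cd(687336) = 1 + cd(68733)
cd(68733) = 1 + cd(6873)
cd(6873) = 1 + cd(687)
cd(687) = 1 + cd(68)
cd(68) = 1 + cd(6)
cd(6) = 1  (base case: 6 < 10)
Unwinding: 1 + 1 + 1 + 1 + 1 + 1 + 1 + 1 + 1 = 9

9


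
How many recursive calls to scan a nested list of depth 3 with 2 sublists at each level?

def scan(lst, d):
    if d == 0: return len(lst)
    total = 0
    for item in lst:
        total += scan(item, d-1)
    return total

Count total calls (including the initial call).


At depth 0 (root): 1 call
At depth 1: each of 1 parents calls scan on 2 children = 2 calls
At depth 2: each of 2 parents calls scan on 2 children = 4 calls
At depth 3: each of 4 parents calls scan on 2 children = 8 calls
Total: 1 + 2 + 4 + 8 = 15

15


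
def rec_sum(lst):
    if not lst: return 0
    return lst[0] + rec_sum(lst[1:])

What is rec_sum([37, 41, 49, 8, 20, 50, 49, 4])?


rec_sum([37, 41, 49, 8, 20, 50, 49, 4]) = 37 + rec_sum([41, 49, 8, 20, 50, 49, 4])
rec_sum([41, 49, 8, 20, 50, 49, 4]) = 41 + rec_sum([49, 8, 20, 50, 49, 4])
rec_sum([49, 8, 20, 50, 49, 4]) = 49 + rec_sum([8, 20, 50, 49, 4])
rec_sum([8, 20, 50, 49, 4]) = 8 + rec_sum([20, 50, 49, 4])
rec_sum([20, 50, 49, 4]) = 20 + rec_sum([50, 49, 4])
rec_sum([50, 49, 4]) = 50 + rec_sum([49, 4])
rec_sum([49, 4]) = 49 + rec_sum([4])
rec_sum([4]) = 4 + rec_sum([])
rec_sum([]) = 0  (base case)
Total: 37 + 41 + 49 + 8 + 20 + 50 + 49 + 4 + 0 = 258

258


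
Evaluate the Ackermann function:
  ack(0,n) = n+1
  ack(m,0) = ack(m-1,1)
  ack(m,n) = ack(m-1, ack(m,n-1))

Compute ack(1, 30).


ack(1, 30) = ack(0, ack(1, 29))
  ack(1, 29) = ack(0, ack(1, 28))
    ack(1, 28) = ack(0, ack(1, 27))
      ack(1, 27) = ack(0, ack(1, 26))
        ack(1, 26) = ack(0, ack(1, 25))
          ack(1, 25) = ack(0, ack(1, 24))
          ack(1, 24) = ack(0, ack(1, 23))
          ack(1, 23) = ack(0, ack(1, 22))
          ack(1, 22) = ack(0, ack(1, 21))
          ack(1, 21) = ack(0, ack(1, 20))
          ack(1, 20) = ack(0, ack(1, 19))
          ack(1, 19) = ack(0, ack(1, 18))
          ack(1, 18) = ack(0, ack(1, 17))
          ack(1, 17) = ack(0, ack(1, 16))
          ack(1, 16) = ack(0, ack(1, 15))
          ack(1, 15) = ack(0, ack(1, 14))
          ack(1, 14) = ack(0, ack(1, 13))
          ack(1, 13) = ack(0, ack(1, 12))
          ack(1, 12) = ack(0, ack(1, 11))
          ack(1, 11) = ack(0, ack(1, 10))
          ack(1, 10) = ack(0, ack(1, 9))
          ack(1, 9) = ack(0, ack(1, 8))
          ack(1, 8) = ack(0, ack(1, 7))
          ack(1, 7) = ack(0, ack(1, 6))
          ack(1, 6) = ack(0, ack(1, 5))
... (trace truncated)
Result: ack(1, 30) = 32

32


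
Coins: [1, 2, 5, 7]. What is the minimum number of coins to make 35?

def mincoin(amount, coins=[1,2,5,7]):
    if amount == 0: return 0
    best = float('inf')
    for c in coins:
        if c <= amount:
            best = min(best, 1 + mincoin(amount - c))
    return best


Building up with DP:
mincoin(0) = 0
mincoin(1) = min(1+mincoin(0)=1+0=1) = 1
mincoin(2) = min(1+mincoin(1)=1+1=2, 1+mincoin(0)=1+0=1) = 1
mincoin(3) = min(1+mincoin(2)=1+1=2, 1+mincoin(1)=1+1=2) = 2
mincoin(4) = min(1+mincoin(3)=1+2=3, 1+mincoin(2)=1+1=2) = 2
mincoin(5) = min(1+mincoin(4)=1+2=3, 1+mincoin(3)=1+2=3, 1+mincoin(0)=1+0=1) = 1
mincoin(6) = min(1+mincoin(5)=1+1=2, 1+mincoin(4)=1+2=3, 1+mincoin(1)=1+1=2) = 2
mincoin(7) = min(1+mincoin(6)=1+2=3, 1+mincoin(5)=1+1=2, 1+mincoin(2)=1+1=2, 1+mincoin(0)=1+0=1) = 1
mincoin(8) = min(1+mincoin(7)=1+1=2, 1+mincoin(6)=1+2=3, 1+mincoin(3)=1+2=3, 1+mincoin(1)=1+1=2) = 2
mincoin(9) = min(1+mincoin(8)=1+2=3, 1+mincoin(7)=1+1=2, 1+mincoin(4)=1+2=3, 1+mincoin(2)=1+1=2) = 2
mincoin(10) = min(1+mincoin(9)=1+2=3, 1+mincoin(8)=1+2=3, 1+mincoin(5)=1+1=2, 1+mincoin(3)=1+2=3) = 2
mincoin(11) = min(1+mincoin(10)=1+2=3, 1+mincoin(9)=1+2=3, 1+mincoin(6)=1+2=3, 1+mincoin(4)=1+2=3) = 3
mincoin(12) = min(1+mincoin(11)=1+3=4, 1+mincoin(10)=1+2=3, 1+mincoin(7)=1+1=2, 1+mincoin(5)=1+1=2) = 2
mincoin(13) = min(1+mincoin(12)=1+2=3, 1+mincoin(11)=1+3=4, 1+mincoin(8)=1+2=3, 1+mincoin(6)=1+2=3) = 3
mincoin(14) = min(1+mincoin(13)=1+3=4, 1+mincoin(12)=1+2=3, 1+mincoin(9)=1+2=3, 1+mincoin(7)=1+1=2) = 2
mincoin(15) = min(1+mincoin(14)=1+2=3, 1+mincoin(13)=1+3=4, 1+mincoin(10)=1+2=3, 1+mincoin(8)=1+2=3) = 3
mincoin(16) = min(1+mincoin(15)=1+3=4, 1+mincoin(14)=1+2=3, 1+mincoin(11)=1+3=4, 1+mincoin(9)=1+2=3) = 3
mincoin(17) = min(1+mincoin(16)=1+3=4, 1+mincoin(15)=1+3=4, 1+mincoin(12)=1+2=3, 1+mincoin(10)=1+2=3) = 3
mincoin(18) = min(1+mincoin(17)=1+3=4, 1+mincoin(16)=1+3=4, 1+mincoin(13)=1+3=4, 1+mincoin(11)=1+3=4) = 4
mincoin(19) = min(1+mincoin(18)=1+4=5, 1+mincoin(17)=1+3=4, 1+mincoin(14)=1+2=3, 1+mincoin(12)=1+2=3) = 3
mincoin(20) = min(1+mincoin(19)=1+3=4, 1+mincoin(18)=1+4=5, 1+mincoin(15)=1+3=4, 1+mincoin(13)=1+3=4) = 4
mincoin(21) = min(1+mincoin(20)=1+4=5, 1+mincoin(19)=1+3=4, 1+mincoin(16)=1+3=4, 1+mincoin(14)=1+2=3) = 3
mincoin(22) = min(1+mincoin(21)=1+3=4, 1+mincoin(20)=1+4=5, 1+mincoin(17)=1+3=4, 1+mincoin(15)=1+3=4) = 4
mincoin(23) = min(1+mincoin(22)=1+4=5, 1+mincoin(21)=1+3=4, 1+mincoin(18)=1+4=5, 1+mincoin(16)=1+3=4) = 4
mincoin(24) = min(1+mincoin(23)=1+4=5, 1+mincoin(22)=1+4=5, 1+mincoin(19)=1+3=4, 1+mincoin(17)=1+3=4) = 4
mincoin(25) = min(1+mincoin(24)=1+4=5, 1+mincoin(23)=1+4=5, 1+mincoin(20)=1+4=5, 1+mincoin(18)=1+4=5) = 5
mincoin(26) = min(1+mincoin(25)=1+5=6, 1+mincoin(24)=1+4=5, 1+mincoin(21)=1+3=4, 1+mincoin(19)=1+3=4) = 4
mincoin(27) = min(1+mincoin(26)=1+4=5, 1+mincoin(25)=1+5=6, 1+mincoin(22)=1+4=5, 1+mincoin(20)=1+4=5) = 5
mincoin(28) = min(1+mincoin(27)=1+5=6, 1+mincoin(26)=1+4=5, 1+mincoin(23)=1+4=5, 1+mincoin(21)=1+3=4) = 4
mincoin(29) = min(1+mincoin(28)=1+4=5, 1+mincoin(27)=1+5=6, 1+mincoin(24)=1+4=5, 1+mincoin(22)=1+4=5) = 5
mincoin(30) = min(1+mincoin(29)=1+5=6, 1+mincoin(28)=1+4=5, 1+mincoin(25)=1+5=6, 1+mincoin(23)=1+4=5) = 5
mincoin(31) = min(1+mincoin(30)=1+5=6, 1+mincoin(29)=1+5=6, 1+mincoin(26)=1+4=5, 1+mincoin(24)=1+4=5) = 5
mincoin(32) = min(1+mincoin(31)=1+5=6, 1+mincoin(30)=1+5=6, 1+mincoin(27)=1+5=6, 1+mincoin(25)=1+5=6) = 6
mincoin(33) = min(1+mincoin(32)=1+6=7, 1+mincoin(31)=1+5=6, 1+mincoin(28)=1+4=5, 1+mincoin(26)=1+4=5) = 5
mincoin(34) = min(1+mincoin(33)=1+5=6, 1+mincoin(32)=1+6=7, 1+mincoin(29)=1+5=6, 1+mincoin(27)=1+5=6) = 6
mincoin(35) = min(1+mincoin(34)=1+6=7, 1+mincoin(33)=1+5=6, 1+mincoin(30)=1+5=6, 1+mincoin(28)=1+4=5) = 5

5


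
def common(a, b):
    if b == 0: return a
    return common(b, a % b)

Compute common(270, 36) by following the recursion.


common(270, 36) = common(36, 18)
common(36, 18) = common(18, 0)
common(18, 0) = 18  (base case)

18


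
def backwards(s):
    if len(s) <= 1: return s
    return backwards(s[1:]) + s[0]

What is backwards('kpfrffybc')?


backwards('kpfrffybc') = backwards('pfrffybc') + 'k'
backwards('pfrffybc') = backwards('frffybc') + 'p'
backwards('frffybc') = backwards('rffybc') + 'f'
backwards('rffybc') = backwards('ffybc') + 'r'
backwards('ffybc') = backwards('fybc') + 'f'
backwards('fybc') = backwards('ybc') + 'f'
backwards('ybc') = backwards('bc') + 'y'
backwards('bc') = backwards('c') + 'b'
backwards('c') = 'c'  (base case)
Concatenating: 'c' + 'b' + 'y' + 'f' + 'f' + 'r' + 'f' + 'p' + 'k' = 'cbyffrfpk'

cbyffrfpk


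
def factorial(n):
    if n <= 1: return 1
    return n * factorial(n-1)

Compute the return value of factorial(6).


factorial(6)
= 6 * factorial(5)
= 6 * 5 * factorial(4)
= 6 * 5 * 4 * factorial(3)
= 6 * 5 * 4 * 3 * factorial(2)
= 6 * 5 * 4 * 3 * 2 * factorial(1)
= 6 * 5 * 4 * 3 * 2 * 1
= 720

720


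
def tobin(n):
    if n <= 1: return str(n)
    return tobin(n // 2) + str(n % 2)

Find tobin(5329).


tobin(5329) = tobin(2664) + '1'
tobin(2664) = tobin(1332) + '0'
tobin(1332) = tobin(666) + '0'
tobin(666) = tobin(333) + '0'
tobin(333) = tobin(166) + '1'
tobin(166) = tobin(83) + '0'
tobin(83) = tobin(41) + '1'
tobin(41) = tobin(20) + '1'
tobin(20) = tobin(10) + '0'
tobin(10) = tobin(5) + '0'
tobin(5) = tobin(2) + '1'
tobin(2) = tobin(1) + '0'
tobin(1) = '1'  (base case)
Concatenating: '1' + '0' + '1' + '0' + '0' + '1' + '1' + '0' + '1' + '0' + '0' + '0' + '1' = '1010011010001'

1010011010001


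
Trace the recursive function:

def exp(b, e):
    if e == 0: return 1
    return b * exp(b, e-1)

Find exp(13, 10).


exp(13, 10)
= 13 * exp(13, 9)
= 13 * 13 * exp(13, 8)
= 13 * 13 * 13 * exp(13, 7)
= 13 * 13 * 13 * 13 * exp(13, 6)
= 13 * 13 * 13 * 13 * 13 * exp(13, 5)
= 13 * 13 * 13 * 13 * 13 * 13 * exp(13, 4)
= 13 * 13 * 13 * 13 * 13 * 13 * 13 * exp(13, 3)
= 13 * 13 * 13 * 13 * 13 * 13 * 13 * 13 * exp(13, 2)
= 13 * 13 * 13 * 13 * 13 * 13 * 13 * 13 * 13 * exp(13, 1)
= 13 * 13 * 13 * 13 * 13 * 13 * 13 * 13 * 13 * 13 * exp(13, 0)
= 13 * 13 * 13 * 13 * 13 * 13 * 13 * 13 * 13 * 13 * 1
= 137858491849

137858491849


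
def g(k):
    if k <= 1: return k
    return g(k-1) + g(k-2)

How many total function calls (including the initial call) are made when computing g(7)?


Let C(n) = total calls for g(n)
C(0) = 1, C(1) = 1
C(2) = 1 + C(1) + C(0) = 1 + 1 + 1 = 3
C(3) = 1 + C(2) + C(1) = 1 + 3 + 1 = 5
C(4) = 1 + C(3) + C(2) = 1 + 5 + 3 = 9
C(5) = 1 + C(4) + C(3) = 1 + 9 + 5 = 15
C(6) = 1 + C(5) + C(4) = 1 + 15 + 9 = 25
C(7) = 1 + C(6) + C(5) = 1 + 25 + 15 = 41

41


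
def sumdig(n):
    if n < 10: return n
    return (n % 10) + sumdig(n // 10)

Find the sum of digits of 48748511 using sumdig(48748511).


sumdig(48748511) = 1 + sumdig(4874851)
sumdig(4874851) = 1 + sumdig(487485)
sumdig(487485) = 5 + sumdig(48748)
sumdig(48748) = 8 + sumdig(4874)
sumdig(4874) = 4 + sumdig(487)
sumdig(487) = 7 + sumdig(48)
sumdig(48) = 8 + sumdig(4)
sumdig(4) = 4  (base case)
Total: 1 + 1 + 5 + 8 + 4 + 7 + 8 + 4 = 38

38


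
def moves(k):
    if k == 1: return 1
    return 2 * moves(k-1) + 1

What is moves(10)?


moves(10) = 2 * moves(9) + 1
moves(9) = 2 * moves(8) + 1
moves(8) = 2 * moves(7) + 1
moves(7) = 2 * moves(6) + 1
moves(6) = 2 * moves(5) + 1
moves(5) = 2 * moves(4) + 1
moves(4) = 2 * moves(3) + 1
moves(3) = 2 * moves(2) + 1
moves(2) = 2 * moves(1) + 1
moves(1) = 1  (base case)
moves(2) = 2 * 1 + 1 = 3
moves(3) = 2 * 3 + 1 = 7
moves(4) = 2 * 7 + 1 = 15
moves(5) = 2 * 15 + 1 = 31
moves(6) = 2 * 31 + 1 = 63
moves(7) = 2 * 63 + 1 = 127
moves(8) = 2 * 127 + 1 = 255
moves(9) = 2 * 255 + 1 = 511
moves(10) = 2 * 511 + 1 = 1023

1023


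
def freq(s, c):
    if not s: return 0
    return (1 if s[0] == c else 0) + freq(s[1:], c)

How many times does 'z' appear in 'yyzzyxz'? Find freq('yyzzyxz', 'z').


s[0]='y' != 'z' -> 0
s[0]='y' != 'z' -> 0
s[0]='z' == 'z' -> 1
s[0]='z' == 'z' -> 1
s[0]='y' != 'z' -> 0
s[0]='x' != 'z' -> 0
s[0]='z' == 'z' -> 1
Sum: 0 + 0 + 1 + 1 + 0 + 0 + 1 = 3

3


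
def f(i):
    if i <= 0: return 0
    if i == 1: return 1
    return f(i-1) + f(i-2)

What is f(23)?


Computing f(23) bottom-up:
f(0) = 0
f(1) = 1
f(2) = f(1) + f(0) = 1 + 0 = 1
f(3) = f(2) + f(1) = 1 + 1 = 2
f(4) = f(3) + f(2) = 2 + 1 = 3
f(5) = f(4) + f(3) = 3 + 2 = 5
f(6) = f(5) + f(4) = 5 + 3 = 8
f(7) = f(6) + f(5) = 8 + 5 = 13
f(8) = f(7) + f(6) = 13 + 8 = 21
f(9) = f(8) + f(7) = 21 + 13 = 34
f(10) = f(9) + f(8) = 34 + 21 = 55
f(11) = f(10) + f(9) = 55 + 34 = 89
f(12) = f(11) + f(10) = 89 + 55 = 144
f(13) = f(12) + f(11) = 144 + 89 = 233
f(14) = f(13) + f(12) = 233 + 144 = 377
f(15) = f(14) + f(13) = 377 + 233 = 610
f(16) = f(15) + f(14) = 610 + 377 = 987
f(17) = f(16) + f(15) = 987 + 610 = 1597
f(18) = f(17) + f(16) = 1597 + 987 = 2584
f(19) = f(18) + f(17) = 2584 + 1597 = 4181
f(20) = f(19) + f(18) = 4181 + 2584 = 6765
f(21) = f(20) + f(19) = 6765 + 4181 = 10946
f(22) = f(21) + f(20) = 10946 + 6765 = 17711
f(23) = f(22) + f(21) = 17711 + 10946 = 28657

28657
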